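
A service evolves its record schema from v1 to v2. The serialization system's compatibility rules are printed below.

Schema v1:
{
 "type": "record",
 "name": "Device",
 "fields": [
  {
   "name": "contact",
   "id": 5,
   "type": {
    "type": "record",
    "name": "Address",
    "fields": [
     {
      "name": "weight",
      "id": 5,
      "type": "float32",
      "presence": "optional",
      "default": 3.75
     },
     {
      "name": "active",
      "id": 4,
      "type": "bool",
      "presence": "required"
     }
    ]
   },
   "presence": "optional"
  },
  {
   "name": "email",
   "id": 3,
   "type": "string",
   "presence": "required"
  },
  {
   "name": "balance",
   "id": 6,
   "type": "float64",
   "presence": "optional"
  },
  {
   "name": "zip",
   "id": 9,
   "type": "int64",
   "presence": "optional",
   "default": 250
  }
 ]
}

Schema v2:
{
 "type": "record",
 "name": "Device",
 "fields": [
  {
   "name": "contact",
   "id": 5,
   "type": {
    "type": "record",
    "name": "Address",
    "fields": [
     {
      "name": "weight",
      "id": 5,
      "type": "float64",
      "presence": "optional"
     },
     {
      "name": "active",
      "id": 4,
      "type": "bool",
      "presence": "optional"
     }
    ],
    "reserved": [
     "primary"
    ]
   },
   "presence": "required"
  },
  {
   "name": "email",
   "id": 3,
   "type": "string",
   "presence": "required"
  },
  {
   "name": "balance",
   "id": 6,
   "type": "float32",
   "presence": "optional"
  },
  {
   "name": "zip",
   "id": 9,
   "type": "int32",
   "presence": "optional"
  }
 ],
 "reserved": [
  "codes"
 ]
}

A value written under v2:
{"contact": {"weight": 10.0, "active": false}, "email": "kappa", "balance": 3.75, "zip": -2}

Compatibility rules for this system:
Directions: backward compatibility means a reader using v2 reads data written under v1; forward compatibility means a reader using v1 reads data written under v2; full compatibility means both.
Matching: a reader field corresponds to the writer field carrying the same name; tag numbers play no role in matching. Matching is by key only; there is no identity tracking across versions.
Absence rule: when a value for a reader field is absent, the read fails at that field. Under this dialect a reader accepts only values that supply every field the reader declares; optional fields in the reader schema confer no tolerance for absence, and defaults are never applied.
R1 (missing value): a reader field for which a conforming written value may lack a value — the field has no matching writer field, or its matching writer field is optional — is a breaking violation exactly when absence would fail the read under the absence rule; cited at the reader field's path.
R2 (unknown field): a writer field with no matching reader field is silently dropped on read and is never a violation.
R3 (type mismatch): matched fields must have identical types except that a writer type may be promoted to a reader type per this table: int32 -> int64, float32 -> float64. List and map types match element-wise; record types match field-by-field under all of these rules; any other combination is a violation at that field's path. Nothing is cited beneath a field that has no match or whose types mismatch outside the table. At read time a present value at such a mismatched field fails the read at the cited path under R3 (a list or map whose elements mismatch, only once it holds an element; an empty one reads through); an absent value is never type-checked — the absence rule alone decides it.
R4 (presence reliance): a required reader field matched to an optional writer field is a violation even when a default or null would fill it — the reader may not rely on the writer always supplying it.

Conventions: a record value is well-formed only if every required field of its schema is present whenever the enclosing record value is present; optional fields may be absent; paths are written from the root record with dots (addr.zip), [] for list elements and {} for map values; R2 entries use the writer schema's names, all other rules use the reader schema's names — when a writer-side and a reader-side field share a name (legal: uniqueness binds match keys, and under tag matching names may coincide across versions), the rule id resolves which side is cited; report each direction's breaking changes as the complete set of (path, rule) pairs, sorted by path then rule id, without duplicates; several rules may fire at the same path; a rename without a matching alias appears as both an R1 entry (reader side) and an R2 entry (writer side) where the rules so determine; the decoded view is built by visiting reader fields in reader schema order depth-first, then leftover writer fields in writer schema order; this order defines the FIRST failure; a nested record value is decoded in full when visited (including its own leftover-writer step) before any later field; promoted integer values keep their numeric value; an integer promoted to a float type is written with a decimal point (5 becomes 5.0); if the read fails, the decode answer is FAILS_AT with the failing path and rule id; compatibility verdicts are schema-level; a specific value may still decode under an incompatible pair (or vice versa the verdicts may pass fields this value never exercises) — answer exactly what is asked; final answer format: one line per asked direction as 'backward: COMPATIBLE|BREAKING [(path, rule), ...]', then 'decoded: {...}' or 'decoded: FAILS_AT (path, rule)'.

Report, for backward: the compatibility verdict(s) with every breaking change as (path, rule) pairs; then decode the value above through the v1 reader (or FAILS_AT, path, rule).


arrows below run writer -> reader for Device
backward pass over Device, reader schema v2, writer schema v1:
  contact: paired with writer contact (Address -> Address; writer optional)
  email: paired with writer email (string -> string; writer required)
  balance: paired with writer balance (float64 -> float32; writer optional)
  zip: paired with writer zip (int64 -> int32; writer optional)
  contact.weight: paired with writer contact.weight (float32 -> float64; writer optional)
  contact.active: paired with writer contact.active (bool -> bool; writer required)
  R1 fires at balance
  R3 fires at balance
  R1 fires at contact
  R4 fires at contact
  R1 fires at contact.weight
  R1 fires at zip
  R3 fires at zip
  => backward verdict for Device: BREAKING, 7 violation(s)
decoding the Device value with the v1 reader:
  read fails at contact.weight under R3
  => FAILS_AT (contact.weight, R3)
diffs on Device not affecting the asked answer:
  field active in record Address: required changed to optional -> affects forward compatibility only, which is not asked

backward: BREAKING [(balance, R1), (balance, R3), (contact, R1), (contact, R4), (contact.weight, R1), (zip, R1), (zip, R3)]; decoded: FAILS_AT (contact.weight, R3)


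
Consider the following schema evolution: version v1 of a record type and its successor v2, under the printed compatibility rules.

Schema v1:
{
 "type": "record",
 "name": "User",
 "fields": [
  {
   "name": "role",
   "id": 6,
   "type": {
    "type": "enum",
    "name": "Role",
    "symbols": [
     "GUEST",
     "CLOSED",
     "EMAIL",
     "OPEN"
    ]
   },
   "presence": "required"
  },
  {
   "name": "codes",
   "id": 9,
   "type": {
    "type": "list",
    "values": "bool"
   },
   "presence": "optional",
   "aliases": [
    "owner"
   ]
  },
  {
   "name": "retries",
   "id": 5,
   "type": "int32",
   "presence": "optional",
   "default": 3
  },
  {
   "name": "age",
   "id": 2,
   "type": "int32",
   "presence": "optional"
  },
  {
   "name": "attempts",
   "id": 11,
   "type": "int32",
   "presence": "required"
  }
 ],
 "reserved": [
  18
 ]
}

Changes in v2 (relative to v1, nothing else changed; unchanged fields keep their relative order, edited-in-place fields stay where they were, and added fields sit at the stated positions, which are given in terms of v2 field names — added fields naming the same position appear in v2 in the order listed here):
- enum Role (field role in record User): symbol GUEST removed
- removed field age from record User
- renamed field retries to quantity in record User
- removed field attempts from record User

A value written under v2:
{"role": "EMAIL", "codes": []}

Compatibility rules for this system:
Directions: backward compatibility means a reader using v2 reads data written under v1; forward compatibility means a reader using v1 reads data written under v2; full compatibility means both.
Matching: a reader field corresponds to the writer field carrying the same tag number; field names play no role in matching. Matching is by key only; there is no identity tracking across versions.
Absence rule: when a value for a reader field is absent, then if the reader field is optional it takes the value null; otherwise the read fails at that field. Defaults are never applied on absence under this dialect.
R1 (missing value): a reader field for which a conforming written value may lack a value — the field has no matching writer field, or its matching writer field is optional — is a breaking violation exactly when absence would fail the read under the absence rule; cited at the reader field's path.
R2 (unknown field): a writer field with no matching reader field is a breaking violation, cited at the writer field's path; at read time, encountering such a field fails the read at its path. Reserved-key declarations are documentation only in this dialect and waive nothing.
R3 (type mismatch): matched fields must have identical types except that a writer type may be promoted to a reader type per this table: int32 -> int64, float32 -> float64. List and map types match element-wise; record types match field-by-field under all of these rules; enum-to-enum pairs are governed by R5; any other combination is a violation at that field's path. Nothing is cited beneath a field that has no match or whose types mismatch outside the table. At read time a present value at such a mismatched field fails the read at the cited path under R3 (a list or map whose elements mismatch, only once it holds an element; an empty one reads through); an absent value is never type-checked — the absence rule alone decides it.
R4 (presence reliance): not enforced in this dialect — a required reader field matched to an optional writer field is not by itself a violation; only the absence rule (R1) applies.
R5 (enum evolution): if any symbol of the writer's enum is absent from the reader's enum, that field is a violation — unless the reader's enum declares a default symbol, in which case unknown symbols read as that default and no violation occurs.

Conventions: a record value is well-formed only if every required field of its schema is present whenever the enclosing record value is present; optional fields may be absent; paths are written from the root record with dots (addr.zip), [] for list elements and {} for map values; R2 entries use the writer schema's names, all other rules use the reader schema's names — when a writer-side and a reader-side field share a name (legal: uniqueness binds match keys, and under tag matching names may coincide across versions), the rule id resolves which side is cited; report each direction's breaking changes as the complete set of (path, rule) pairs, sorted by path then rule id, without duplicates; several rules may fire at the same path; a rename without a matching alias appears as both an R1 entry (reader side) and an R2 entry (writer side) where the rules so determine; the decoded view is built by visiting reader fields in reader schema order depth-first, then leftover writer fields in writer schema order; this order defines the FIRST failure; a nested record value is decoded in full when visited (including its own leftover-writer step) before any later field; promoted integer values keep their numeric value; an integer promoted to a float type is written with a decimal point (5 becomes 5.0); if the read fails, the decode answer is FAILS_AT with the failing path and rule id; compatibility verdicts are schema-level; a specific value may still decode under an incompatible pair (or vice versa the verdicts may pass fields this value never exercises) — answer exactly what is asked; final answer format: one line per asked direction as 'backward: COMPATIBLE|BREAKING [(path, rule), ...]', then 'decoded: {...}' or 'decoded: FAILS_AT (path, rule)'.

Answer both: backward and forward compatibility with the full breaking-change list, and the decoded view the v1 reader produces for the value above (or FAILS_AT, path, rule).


backward: BREAKING [(age, R2), (attempts, R2), (role, R5)]; forward: BREAKING [(attempts, R1)]; decoded: FAILS_AT (attempts, R1)

in User below, arrows point writer -> reader
backward on User — v2 reading data written by v1:
  role <- role (Role -> Role, writer required)
  codes <- codes (list<bool> -> list<bool>, writer optional)
  quantity <- retries (int32 -> int32, writer optional)
  writer age: unknown to reader
  writer attempts: unknown to reader
  breaking: (age, R2)
  breaking: (attempts, R2)
  breaking: (role, R5)
  backward on User therefore BREAKING (3)
forward on User — v1 reading data written by v2:
  role <- role (Role -> Role, writer required)
  codes <- codes (list<bool> -> list<bool>, writer optional)
  retries <- quantity (int32 -> int32, writer optional)
  age: no writer-side match
  attempts: no writer-side match
  breaking: (attempts, R1)
  forward on User therefore BREAKING (1)
decode walk for User under reader schema v1:
  role := "EMAIL"
  codes := []
  retries := null (absent, optional -> null)
  age := null (absent, optional -> null)
  read fails at attempts under R1 (no fill)
  => FAILS_AT (attempts, R1)


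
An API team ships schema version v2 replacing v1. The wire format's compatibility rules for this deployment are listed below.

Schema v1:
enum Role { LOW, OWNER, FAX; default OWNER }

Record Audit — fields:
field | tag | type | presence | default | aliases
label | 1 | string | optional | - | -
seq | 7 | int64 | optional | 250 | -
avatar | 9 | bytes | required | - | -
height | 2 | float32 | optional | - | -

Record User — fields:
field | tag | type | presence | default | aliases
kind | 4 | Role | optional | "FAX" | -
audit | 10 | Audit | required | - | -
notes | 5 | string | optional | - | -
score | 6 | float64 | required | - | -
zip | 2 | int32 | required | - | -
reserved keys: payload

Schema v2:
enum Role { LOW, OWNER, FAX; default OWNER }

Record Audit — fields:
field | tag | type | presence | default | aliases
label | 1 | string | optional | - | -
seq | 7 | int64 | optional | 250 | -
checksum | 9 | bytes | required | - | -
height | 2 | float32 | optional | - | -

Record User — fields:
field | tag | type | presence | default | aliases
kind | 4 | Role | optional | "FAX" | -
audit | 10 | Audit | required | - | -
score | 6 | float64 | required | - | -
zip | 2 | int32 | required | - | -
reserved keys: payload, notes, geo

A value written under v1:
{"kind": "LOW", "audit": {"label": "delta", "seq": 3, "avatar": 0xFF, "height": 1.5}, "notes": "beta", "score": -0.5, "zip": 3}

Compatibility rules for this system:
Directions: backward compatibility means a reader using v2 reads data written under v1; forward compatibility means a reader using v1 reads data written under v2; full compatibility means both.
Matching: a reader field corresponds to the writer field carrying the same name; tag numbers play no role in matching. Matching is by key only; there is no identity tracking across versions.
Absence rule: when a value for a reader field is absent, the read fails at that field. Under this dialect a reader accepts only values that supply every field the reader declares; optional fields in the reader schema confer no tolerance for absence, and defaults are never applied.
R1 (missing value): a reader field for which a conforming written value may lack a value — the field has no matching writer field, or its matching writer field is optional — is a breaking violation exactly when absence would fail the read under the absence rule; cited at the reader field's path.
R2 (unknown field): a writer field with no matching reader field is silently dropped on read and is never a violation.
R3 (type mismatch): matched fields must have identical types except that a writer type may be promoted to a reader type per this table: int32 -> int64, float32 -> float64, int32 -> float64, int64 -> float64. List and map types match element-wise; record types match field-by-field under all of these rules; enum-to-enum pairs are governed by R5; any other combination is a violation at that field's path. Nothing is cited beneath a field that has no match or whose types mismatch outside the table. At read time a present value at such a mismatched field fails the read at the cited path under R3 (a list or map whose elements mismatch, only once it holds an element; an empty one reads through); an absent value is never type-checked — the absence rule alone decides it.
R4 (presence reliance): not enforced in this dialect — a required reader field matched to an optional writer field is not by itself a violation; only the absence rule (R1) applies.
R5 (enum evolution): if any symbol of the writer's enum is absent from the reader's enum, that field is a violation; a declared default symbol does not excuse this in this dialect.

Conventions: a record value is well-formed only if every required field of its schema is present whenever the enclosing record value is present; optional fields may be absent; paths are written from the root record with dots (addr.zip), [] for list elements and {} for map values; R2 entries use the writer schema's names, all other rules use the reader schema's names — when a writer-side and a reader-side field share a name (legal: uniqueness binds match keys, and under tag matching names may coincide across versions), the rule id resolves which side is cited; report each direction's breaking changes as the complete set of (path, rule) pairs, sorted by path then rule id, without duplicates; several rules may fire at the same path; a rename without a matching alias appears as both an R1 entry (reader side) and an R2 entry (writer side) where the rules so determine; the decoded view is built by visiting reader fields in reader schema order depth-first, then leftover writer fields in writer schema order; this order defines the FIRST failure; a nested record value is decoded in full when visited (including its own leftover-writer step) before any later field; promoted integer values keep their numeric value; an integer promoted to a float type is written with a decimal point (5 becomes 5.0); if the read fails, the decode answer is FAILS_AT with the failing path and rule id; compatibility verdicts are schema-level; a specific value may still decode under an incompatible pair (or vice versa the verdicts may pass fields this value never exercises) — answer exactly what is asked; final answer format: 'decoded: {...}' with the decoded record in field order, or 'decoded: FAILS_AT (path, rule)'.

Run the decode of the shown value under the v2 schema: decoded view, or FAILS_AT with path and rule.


in User below, arrows point writer -> reader
migrating the User value to v2:
  kind := "LOW"
  audit.label := "delta"
  audit.seq := 3
  read fails at audit.checksum under R1 (no fill)
  => FAILS_AT (audit.checksum, R1)
the other User changes do not affect what is asked:
  removed field notes from record User (its key "notes" joins the reserved list) -> schema-level compatibility only; this User value's decode is unchanged

decoded: FAILS_AT (audit.checksum, R1)


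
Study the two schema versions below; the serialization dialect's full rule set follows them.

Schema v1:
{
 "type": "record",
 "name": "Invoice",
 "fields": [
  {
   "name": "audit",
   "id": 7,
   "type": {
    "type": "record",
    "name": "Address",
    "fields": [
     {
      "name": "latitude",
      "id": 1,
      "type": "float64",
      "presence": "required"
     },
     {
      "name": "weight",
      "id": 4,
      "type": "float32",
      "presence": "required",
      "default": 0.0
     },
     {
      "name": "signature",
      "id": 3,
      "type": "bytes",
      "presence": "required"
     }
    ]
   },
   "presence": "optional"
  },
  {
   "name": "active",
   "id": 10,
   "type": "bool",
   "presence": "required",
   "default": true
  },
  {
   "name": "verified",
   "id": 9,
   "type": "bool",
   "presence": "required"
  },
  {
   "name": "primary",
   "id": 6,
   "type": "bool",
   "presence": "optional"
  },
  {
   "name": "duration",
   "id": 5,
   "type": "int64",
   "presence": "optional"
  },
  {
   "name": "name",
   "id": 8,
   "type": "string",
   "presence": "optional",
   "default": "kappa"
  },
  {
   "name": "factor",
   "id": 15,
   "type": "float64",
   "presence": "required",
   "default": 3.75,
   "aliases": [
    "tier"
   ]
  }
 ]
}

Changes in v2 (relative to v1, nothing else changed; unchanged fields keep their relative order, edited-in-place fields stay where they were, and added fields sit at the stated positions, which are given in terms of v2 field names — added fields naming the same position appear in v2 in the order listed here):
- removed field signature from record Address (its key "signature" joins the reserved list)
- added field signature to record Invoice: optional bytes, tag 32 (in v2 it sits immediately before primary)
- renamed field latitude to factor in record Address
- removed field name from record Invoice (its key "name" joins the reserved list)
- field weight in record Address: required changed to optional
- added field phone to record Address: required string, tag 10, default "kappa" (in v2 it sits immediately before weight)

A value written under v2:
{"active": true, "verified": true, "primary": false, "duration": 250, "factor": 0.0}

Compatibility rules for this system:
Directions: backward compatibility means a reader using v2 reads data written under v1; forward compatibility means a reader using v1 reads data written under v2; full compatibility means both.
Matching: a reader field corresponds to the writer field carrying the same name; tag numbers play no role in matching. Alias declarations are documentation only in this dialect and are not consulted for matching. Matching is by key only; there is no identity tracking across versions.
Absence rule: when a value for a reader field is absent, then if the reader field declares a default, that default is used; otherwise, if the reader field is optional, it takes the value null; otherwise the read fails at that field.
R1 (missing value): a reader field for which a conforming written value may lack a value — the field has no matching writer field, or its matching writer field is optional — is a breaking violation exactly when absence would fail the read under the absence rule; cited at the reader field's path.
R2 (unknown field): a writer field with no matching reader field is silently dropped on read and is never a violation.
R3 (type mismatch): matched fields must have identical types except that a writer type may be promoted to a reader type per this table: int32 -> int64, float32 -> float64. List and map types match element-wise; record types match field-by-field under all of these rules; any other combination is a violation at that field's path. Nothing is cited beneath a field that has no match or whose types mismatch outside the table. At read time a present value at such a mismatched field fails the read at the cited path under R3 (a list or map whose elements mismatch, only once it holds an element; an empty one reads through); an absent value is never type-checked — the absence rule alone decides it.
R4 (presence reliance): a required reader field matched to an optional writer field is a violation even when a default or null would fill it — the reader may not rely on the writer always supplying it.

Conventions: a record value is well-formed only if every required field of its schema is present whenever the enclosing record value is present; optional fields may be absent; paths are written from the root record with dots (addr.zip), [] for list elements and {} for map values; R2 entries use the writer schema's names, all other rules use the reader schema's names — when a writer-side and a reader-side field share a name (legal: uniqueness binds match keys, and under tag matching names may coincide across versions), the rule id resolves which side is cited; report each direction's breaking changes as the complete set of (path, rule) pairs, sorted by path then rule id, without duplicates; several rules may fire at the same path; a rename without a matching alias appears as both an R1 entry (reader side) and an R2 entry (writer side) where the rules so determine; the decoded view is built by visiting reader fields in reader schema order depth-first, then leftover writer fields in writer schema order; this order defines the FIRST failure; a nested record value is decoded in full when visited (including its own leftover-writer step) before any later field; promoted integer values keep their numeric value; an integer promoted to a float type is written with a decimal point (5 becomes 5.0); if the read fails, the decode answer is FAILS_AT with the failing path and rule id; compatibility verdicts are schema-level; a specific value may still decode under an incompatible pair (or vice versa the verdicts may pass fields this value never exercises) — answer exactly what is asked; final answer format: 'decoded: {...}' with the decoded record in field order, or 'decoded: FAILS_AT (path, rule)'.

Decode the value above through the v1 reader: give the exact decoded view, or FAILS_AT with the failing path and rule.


decoded: {"audit": null, "active": true, "verified": true, "primary": false, "duration": 250, "name": "kappa", "factor": 0.0}

in Invoice below, arrows point writer -> reader
decode (reader v1):
  audit := null (missing; optional => null)
  active := true
  verified := true
  primary := false
  duration := 250
  name := "kappa" (missing; default applied)
  factor := 0.0
  => decoded: {"audit": null, "active": true, "verified": true, "primary": false, "duration": 250, "name": "kappa", "factor": 0.0}
the other Invoice changes do not affect what is asked:
  removed field signature from record Address (its key "signature" joins the reserved list) -> shifts the Invoice verdicts, not this decode
  added field signature to record Invoice: optional bytes, tag 32 (in v2 it sits immediately before primary) -> fires no rule on Invoice under this dialect and leaves the result unchanged
  renamed field latitude to factor in record Address -> shifts the Invoice verdicts, not this decode
  removed field name from record Invoice (its key "name" joins the reserved list) -> fires no rule on Invoice under this dialect and leaves the result unchanged
  field weight in record Address: required changed to optional -> shifts the Invoice verdicts, not this decode
  added field phone to record Address: required string, tag 10, default "kappa" (in v2 it sits immediately before weight) -> fires no rule on Invoice under this dialect and leaves the result unchanged


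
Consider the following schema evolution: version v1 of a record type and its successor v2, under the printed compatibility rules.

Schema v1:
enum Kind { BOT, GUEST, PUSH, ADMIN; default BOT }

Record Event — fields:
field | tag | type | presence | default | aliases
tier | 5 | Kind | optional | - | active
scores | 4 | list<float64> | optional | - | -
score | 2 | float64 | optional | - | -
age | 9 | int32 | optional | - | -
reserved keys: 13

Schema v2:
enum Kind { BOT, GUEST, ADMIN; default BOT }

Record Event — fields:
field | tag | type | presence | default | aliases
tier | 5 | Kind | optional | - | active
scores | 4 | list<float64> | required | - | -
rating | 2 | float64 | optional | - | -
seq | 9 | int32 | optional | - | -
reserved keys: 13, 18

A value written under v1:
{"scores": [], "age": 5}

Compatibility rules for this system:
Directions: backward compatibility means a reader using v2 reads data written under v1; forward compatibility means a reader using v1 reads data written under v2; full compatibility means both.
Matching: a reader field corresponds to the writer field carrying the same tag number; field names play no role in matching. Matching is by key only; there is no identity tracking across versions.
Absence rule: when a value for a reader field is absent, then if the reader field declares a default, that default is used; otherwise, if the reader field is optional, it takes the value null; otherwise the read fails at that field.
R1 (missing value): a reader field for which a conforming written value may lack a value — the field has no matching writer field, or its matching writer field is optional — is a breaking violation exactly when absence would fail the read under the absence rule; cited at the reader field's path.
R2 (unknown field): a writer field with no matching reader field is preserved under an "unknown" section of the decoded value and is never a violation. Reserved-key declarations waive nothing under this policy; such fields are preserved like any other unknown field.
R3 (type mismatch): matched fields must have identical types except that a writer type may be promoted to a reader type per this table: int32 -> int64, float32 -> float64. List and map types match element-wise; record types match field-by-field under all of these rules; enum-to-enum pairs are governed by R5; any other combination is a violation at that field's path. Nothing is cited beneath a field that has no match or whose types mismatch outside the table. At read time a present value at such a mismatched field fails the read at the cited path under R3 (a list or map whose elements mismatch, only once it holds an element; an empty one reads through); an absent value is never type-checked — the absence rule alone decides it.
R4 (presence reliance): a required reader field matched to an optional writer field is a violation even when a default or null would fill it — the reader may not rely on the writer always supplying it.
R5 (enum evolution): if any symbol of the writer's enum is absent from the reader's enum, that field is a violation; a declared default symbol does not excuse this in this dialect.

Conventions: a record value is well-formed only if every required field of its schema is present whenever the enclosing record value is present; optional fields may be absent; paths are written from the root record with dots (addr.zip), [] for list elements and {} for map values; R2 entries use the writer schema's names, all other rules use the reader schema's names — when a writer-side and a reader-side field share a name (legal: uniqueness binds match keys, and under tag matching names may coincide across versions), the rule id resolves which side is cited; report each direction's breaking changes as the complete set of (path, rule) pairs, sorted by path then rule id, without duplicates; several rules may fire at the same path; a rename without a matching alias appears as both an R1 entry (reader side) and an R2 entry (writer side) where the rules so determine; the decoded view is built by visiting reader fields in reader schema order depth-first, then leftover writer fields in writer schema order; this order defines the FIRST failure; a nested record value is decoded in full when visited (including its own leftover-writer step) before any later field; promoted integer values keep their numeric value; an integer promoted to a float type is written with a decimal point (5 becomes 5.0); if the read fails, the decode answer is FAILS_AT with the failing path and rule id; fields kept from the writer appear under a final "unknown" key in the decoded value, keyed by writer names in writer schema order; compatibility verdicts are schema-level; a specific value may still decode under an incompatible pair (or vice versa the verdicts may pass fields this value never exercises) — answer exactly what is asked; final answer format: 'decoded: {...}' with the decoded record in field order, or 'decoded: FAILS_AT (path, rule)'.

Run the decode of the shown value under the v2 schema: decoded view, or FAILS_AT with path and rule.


the writer's type comes first in each Event pair
decoding the Event value with the v2 reader:
  tier := null (absent, optional -> null)
  scores := []
  rating := null (absent, optional -> null)
  seq := 5 (from writer age)
  => decoded: {"tier": null, "scores": [], "rating": null, "seq": 5}
remaining Event differences; none change what is asked:
  enum Kind (field tier in record Event): symbol PUSH removed -> affects the rule determinations only; this particular Event value decodes identically
  field scores in record Event: optional changed to required -> affects the rule determinations only; this particular Event value decodes identically

decoded: {"tier": null, "scores": [], "rating": null, "seq": 5}


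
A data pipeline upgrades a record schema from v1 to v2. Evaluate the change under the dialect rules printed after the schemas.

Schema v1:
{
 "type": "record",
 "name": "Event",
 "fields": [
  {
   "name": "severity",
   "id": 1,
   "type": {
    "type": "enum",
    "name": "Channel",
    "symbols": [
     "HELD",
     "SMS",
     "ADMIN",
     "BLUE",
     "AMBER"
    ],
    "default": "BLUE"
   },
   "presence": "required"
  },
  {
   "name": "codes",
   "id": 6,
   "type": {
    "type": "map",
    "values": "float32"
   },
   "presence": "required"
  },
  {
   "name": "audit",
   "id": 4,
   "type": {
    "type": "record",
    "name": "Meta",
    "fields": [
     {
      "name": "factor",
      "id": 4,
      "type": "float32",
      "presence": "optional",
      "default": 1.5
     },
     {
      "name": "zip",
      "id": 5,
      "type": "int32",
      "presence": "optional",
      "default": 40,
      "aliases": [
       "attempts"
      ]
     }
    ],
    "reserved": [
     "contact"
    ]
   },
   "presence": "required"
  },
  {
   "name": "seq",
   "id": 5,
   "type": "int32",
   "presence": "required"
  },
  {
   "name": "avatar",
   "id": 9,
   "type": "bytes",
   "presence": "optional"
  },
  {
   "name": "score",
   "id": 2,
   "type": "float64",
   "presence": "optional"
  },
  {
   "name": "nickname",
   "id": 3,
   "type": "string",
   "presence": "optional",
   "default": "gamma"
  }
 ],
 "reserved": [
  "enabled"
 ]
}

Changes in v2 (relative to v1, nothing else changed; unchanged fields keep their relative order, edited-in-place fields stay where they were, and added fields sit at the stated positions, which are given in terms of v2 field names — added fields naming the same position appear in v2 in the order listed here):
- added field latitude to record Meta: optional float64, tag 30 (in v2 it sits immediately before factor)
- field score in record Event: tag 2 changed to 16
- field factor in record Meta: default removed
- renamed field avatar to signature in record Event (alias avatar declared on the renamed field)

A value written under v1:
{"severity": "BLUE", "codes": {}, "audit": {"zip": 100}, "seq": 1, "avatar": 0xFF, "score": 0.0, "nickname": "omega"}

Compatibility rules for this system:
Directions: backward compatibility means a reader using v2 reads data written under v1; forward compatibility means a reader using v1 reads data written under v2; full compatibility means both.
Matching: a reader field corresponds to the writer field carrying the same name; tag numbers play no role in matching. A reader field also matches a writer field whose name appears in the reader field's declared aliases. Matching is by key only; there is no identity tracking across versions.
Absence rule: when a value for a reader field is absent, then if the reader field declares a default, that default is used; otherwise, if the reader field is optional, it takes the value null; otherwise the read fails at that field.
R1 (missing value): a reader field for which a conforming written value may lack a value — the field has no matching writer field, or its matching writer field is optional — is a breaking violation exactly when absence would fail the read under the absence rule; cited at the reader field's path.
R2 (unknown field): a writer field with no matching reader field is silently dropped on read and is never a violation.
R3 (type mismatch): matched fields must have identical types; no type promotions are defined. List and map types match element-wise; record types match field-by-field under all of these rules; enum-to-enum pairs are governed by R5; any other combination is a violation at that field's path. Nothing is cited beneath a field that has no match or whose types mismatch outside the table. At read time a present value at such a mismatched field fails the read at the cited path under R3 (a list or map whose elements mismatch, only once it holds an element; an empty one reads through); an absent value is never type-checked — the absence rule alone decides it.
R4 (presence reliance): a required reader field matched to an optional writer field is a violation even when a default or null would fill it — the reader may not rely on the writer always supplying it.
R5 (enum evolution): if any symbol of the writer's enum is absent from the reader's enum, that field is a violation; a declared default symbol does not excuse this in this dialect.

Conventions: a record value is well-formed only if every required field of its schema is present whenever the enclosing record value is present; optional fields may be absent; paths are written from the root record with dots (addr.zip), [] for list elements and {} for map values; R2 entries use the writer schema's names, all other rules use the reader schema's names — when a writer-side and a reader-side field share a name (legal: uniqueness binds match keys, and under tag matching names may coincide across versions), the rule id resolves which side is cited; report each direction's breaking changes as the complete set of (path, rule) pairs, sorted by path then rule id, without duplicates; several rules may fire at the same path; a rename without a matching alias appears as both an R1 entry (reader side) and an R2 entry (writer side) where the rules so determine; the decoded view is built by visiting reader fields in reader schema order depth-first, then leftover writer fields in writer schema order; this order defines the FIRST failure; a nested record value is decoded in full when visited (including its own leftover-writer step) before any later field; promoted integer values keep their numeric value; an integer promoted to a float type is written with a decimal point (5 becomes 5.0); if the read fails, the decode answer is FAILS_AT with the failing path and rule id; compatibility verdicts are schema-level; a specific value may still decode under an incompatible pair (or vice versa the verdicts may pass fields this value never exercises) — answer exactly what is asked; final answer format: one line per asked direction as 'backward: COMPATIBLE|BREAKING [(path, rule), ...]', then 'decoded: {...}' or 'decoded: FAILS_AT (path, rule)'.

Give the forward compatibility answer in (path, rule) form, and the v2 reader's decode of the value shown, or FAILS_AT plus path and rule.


forward: COMPATIBLE []; decoded: {"severity": "BLUE", "codes": {}, "audit": {"latitude": null, "factor": null, "zip": 100}, "seq": 1, "signature": 0xFF, "score": 0.0, "nickname": "omega"}

the writer's type comes first in each Event pair
forward pass over Event, reader schema v1, writer schema v2:
  Channel -> Channel, writer required: severity aligns to severity
  map<string, float32> -> map<string, float32>, writer required: codes aligns to codes
  Meta -> Meta, writer required: audit aligns to audit
  int32 -> int32, writer required: seq aligns to seq
  avatar has no writer counterpart
  float64 -> float64, writer optional: score aligns to score
  string -> string, writer optional: nickname aligns to nickname
  writer signature: unknown to reader
  float32 -> float32, writer optional: audit.factor aligns to audit.factor
  int32 -> int32, writer optional: audit.zip aligns to audit.zip
  writer audit.latitude: unknown to reader
  => forward: COMPATIBLE
migrating the Event value to v2:
  severity := "BLUE"
  codes := {}
  audit.latitude := null (absent, optional -> null)
  audit.factor := null (absent, optional -> null)
  audit.zip := 100
  seq := 1
  signature := 0xFF (from writer avatar)
  score := 0.0
  nickname := "omega"
  => decoded: {"severity": "BLUE", "codes": {}, "audit": {"latitude": null, "factor": null, "zip": 100}, "seq": 1, "signature": 0xFF, "score": 0.0, "nickname": "omega"}
the other Event changes do not affect what is asked:
  field score in record Event: tag 2 changed to 16 -> no rule fires on it in Event's dialect; the asked verdict holds
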